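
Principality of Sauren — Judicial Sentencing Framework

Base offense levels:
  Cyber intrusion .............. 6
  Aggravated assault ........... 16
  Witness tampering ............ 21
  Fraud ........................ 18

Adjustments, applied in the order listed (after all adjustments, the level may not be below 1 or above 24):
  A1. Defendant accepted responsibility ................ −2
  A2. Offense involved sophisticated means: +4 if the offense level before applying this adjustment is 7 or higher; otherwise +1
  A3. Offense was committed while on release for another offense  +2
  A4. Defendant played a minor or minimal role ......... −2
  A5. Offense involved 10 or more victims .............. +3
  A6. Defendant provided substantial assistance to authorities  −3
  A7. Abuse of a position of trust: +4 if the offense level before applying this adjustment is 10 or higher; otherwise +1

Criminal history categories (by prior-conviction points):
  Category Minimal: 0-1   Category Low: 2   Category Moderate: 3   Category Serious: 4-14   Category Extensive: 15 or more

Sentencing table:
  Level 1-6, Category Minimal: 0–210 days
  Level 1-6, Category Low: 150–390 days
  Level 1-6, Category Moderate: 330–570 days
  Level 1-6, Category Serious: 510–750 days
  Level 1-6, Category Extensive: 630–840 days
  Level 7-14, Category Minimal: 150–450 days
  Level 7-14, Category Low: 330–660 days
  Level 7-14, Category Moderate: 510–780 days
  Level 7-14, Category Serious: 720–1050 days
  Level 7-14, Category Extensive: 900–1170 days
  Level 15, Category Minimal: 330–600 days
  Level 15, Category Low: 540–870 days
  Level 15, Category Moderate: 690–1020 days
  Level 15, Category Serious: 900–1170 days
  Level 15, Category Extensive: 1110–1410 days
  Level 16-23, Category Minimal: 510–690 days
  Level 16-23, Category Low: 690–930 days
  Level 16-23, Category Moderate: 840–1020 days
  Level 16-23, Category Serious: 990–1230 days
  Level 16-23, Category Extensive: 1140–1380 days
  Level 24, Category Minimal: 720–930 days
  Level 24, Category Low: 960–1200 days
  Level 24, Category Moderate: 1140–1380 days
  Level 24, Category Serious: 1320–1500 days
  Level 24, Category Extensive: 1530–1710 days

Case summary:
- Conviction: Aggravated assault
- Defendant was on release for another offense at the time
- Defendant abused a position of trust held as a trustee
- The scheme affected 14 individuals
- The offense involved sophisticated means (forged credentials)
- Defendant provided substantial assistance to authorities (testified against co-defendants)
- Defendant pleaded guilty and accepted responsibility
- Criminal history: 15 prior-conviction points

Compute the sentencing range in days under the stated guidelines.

1530-1710 days

Base offense level for aggravated assault: 16.
A1 applies: 16 − 2 = 14.
A2 applies (level before this adjustment is 14 ≥ 7, so +4): 14 + 4 = 18.
A3 applies: 18 + 2 = 20.
A4 does not apply.
A5 applies: 20 + 3 = 23.
A6 applies: 23 − 3 = 20.
A7 applies (level before this adjustment is 20 ≥ 10, so +4): 20 + 4 = 24.
Final offense level: 24.
Criminal history: 15 prior points → Category Extensive (15+).
Level 24 falls in the 24 band.
Grid: Level 24 × Category Extensive = 1530-1710 days.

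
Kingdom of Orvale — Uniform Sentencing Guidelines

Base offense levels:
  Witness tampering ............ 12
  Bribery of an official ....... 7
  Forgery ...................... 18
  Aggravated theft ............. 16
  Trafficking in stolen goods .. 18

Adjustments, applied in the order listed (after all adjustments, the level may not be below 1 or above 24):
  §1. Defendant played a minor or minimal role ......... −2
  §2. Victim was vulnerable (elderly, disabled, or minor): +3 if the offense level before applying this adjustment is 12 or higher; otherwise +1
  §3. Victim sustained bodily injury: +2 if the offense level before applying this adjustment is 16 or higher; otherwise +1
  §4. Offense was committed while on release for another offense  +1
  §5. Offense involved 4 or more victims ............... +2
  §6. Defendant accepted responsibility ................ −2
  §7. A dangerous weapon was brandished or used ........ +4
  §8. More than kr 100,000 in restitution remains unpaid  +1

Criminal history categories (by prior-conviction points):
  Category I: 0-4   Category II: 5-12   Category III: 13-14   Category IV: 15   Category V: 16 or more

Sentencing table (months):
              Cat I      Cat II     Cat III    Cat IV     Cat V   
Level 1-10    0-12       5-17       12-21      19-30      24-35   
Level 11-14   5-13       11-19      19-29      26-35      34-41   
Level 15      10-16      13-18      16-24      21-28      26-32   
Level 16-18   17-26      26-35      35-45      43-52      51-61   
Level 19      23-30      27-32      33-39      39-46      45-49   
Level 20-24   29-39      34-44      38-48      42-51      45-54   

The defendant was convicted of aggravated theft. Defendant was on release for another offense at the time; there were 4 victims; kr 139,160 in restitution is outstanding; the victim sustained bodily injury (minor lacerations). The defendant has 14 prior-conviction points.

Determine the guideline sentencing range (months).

38-48 months

Base offense level for aggravated theft: 16.
§2 does not apply.
§3 applies (level before this adjustment is 16 ≥ 16, so +2): 16 + 2 = 18.
§4 applies: 18 + 1 = 19.
§5 applies: 19 + 2 = 21.
§6 does not apply.
§7 does not apply.
§8 applies: 21 + 1 = 22.
Final offense level: 22.
Criminal history: 14 prior points → Category III (13-14).
Level 22 falls in the 20-24 band.
Grid: Level 20-24 × Category III = 38-48 months.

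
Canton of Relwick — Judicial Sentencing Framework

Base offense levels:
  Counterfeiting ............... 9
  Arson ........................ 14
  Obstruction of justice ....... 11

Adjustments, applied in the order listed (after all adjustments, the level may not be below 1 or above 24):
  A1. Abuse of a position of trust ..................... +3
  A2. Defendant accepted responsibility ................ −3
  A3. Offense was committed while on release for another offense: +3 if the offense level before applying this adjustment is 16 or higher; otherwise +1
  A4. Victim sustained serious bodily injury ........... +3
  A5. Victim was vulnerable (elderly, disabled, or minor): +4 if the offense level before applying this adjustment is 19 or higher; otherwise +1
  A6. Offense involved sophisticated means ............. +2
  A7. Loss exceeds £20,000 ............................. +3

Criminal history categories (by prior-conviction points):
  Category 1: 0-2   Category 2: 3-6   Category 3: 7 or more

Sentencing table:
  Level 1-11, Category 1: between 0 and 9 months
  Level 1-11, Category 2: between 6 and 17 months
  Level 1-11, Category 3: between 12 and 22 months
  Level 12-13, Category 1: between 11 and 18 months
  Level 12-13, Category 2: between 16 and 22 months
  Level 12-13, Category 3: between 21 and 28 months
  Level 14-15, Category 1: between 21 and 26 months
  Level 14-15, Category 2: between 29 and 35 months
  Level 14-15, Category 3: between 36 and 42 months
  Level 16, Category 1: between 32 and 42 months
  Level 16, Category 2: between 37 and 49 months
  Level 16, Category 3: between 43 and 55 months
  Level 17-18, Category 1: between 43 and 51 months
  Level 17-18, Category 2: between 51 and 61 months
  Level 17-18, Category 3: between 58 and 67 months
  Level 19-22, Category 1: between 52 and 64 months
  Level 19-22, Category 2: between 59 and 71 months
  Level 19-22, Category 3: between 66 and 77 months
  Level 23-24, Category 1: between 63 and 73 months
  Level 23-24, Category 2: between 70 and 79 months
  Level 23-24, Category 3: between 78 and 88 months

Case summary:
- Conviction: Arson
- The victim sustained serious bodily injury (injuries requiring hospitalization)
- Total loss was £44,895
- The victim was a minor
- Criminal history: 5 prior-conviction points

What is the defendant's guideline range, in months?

59-71 months

Base offense level for arson: 14.
A1 does not apply.
A4 applies: 14 + 3 = 17.
A5 applies (level before this adjustment is 17 < 19, so +1): 17 + 1 = 18.
A6 does not apply.
A7 applies: 18 + 3 = 21.
Final offense level: 21.
Criminal history: 5 prior points → Category 2 (3-6).
Level 21 falls in the 19-22 band.
Grid: Level 19-22 × Category 2 = 59-71 months.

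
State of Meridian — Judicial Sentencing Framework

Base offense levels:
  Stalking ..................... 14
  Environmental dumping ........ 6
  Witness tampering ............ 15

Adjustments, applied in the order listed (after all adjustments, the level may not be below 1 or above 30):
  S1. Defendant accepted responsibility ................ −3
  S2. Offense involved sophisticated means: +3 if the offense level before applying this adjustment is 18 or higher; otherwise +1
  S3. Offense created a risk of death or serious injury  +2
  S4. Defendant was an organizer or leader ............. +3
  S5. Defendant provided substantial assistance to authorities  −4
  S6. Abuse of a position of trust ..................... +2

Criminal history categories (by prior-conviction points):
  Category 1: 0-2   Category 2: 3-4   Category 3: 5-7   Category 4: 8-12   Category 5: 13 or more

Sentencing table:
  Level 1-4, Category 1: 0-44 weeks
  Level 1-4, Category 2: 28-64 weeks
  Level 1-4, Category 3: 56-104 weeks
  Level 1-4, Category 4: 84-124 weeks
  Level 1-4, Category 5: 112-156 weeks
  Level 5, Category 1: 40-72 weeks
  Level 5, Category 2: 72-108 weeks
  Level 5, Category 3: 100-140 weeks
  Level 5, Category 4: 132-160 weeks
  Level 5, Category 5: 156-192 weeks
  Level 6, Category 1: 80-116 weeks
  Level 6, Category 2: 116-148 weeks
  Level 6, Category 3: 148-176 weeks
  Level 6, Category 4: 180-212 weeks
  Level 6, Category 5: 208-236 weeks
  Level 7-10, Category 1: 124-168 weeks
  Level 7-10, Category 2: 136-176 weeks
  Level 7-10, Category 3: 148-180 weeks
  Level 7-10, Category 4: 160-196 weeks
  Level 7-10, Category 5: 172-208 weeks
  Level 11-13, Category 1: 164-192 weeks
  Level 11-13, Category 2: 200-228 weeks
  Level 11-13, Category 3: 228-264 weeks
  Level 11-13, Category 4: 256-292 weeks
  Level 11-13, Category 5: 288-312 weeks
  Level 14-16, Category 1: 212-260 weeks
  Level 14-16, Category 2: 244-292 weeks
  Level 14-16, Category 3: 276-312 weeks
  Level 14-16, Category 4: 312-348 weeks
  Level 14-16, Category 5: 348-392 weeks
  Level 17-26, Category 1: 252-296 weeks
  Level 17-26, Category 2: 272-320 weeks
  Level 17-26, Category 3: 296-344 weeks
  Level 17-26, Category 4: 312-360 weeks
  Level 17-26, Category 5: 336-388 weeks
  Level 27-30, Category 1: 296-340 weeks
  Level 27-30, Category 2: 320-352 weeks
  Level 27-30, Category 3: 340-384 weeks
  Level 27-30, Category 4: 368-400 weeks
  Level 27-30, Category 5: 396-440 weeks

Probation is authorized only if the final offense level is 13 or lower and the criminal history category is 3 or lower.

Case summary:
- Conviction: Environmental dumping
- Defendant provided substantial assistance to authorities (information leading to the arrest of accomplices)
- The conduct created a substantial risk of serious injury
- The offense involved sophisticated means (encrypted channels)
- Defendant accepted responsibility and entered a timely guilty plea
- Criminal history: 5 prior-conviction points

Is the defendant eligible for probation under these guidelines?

Yes

Base offense level for environmental dumping: 6.
S1 applies: 6 − 3 = 3.
S2 applies (level before this adjustment is 3 < 18, so +1): 3 + 1 = 4.
S3 applies: 4 + 2 = 6.
S4 does not apply.
S5 applies: 6 − 4 = 2.
S6 does not apply.
Final offense level: 2.
Criminal history: 5 prior points → Category 3 (5-7).
Level 2 falls in the 1-4 band.
Grid: Level 1-4 × Category 3 = 56-104 weeks.
Probation check: level 2 ≤ 13 and category 3 ≤ 3 → eligible.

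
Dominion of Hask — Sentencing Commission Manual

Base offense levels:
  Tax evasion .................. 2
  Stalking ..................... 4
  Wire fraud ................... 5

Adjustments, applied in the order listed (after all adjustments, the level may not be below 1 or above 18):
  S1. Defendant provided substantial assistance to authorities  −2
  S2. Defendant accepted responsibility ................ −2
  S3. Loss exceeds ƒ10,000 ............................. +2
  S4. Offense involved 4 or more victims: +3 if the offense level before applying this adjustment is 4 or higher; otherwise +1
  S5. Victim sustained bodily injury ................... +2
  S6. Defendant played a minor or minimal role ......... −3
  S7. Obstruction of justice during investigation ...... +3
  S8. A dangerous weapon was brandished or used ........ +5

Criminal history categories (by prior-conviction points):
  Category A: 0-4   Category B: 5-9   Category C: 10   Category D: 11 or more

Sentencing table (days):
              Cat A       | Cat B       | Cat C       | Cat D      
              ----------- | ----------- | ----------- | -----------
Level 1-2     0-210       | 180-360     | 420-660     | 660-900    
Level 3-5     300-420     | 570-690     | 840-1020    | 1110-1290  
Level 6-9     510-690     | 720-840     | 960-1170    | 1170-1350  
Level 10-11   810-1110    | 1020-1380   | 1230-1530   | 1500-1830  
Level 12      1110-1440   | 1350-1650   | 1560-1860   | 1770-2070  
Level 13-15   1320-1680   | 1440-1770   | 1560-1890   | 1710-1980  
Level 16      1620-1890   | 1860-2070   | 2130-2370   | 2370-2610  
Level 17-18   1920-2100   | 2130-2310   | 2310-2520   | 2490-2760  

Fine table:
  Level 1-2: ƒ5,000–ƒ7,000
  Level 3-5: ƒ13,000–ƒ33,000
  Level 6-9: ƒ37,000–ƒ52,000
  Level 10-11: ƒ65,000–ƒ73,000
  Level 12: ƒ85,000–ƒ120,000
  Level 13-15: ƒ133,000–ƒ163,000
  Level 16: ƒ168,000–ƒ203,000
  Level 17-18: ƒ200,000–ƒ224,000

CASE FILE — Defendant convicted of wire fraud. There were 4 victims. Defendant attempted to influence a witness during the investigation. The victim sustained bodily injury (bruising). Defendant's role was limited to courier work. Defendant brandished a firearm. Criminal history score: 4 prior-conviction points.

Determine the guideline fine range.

Base offense level for wire fraud: 5.
S1 does not apply.
S4 applies (level before this adjustment is 5 ≥ 4, so +3): 5 + 3 = 8.
S5 applies: 8 + 2 = 10.
S6 applies: 10 − 3 = 7.
S7 applies: 7 + 3 = 10.
S8 applies: 10 + 5 = 15.
Final offense level: 15.
Level 15 falls in the 13-15 band.
Fine table: Level 13-15 → ƒ133,000–ƒ163,000.

ƒ133,000–ƒ163,000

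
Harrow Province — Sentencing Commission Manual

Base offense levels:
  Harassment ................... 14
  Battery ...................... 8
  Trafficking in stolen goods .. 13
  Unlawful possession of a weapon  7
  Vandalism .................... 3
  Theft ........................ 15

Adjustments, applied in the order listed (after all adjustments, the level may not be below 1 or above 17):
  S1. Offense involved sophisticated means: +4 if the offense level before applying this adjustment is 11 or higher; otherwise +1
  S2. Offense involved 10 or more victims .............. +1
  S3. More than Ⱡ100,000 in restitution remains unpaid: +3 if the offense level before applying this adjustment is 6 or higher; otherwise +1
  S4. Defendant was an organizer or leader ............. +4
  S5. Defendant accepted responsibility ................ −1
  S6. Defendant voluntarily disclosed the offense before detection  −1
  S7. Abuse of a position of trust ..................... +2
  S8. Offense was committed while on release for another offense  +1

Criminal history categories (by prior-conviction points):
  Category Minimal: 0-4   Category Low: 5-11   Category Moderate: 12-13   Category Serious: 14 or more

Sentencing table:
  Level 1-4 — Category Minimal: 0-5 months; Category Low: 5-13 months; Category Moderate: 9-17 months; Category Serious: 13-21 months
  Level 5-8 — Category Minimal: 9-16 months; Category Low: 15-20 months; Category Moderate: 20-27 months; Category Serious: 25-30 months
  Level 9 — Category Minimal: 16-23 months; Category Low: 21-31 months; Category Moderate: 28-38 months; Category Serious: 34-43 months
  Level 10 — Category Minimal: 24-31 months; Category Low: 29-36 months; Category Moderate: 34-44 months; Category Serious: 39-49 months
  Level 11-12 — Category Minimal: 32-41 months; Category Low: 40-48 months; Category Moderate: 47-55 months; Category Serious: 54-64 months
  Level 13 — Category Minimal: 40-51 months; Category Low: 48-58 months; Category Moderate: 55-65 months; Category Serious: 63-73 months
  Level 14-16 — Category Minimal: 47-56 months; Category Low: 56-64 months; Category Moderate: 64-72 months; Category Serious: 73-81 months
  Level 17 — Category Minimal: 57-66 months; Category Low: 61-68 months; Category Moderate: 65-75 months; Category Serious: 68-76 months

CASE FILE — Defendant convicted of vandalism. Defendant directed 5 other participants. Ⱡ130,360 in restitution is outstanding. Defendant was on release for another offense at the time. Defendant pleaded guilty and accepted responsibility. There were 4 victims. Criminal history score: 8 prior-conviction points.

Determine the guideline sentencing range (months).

15-20 months

Base offense level for vandalism: 3.
S3 applies (level before this adjustment is 3 < 6, so +1): 3 + 1 = 4.
S4 applies: 4 + 4 = 8.
S5 applies: 8 − 1 = 7.
S6 does not apply.
S7 does not apply.
S8 applies: 7 + 1 = 8.
Final offense level: 8.
Criminal history: 8 prior points → Category Low (5-11).
Level 8 falls in the 5-8 band.
Grid: Level 5-8 × Category Low = 15-20 months.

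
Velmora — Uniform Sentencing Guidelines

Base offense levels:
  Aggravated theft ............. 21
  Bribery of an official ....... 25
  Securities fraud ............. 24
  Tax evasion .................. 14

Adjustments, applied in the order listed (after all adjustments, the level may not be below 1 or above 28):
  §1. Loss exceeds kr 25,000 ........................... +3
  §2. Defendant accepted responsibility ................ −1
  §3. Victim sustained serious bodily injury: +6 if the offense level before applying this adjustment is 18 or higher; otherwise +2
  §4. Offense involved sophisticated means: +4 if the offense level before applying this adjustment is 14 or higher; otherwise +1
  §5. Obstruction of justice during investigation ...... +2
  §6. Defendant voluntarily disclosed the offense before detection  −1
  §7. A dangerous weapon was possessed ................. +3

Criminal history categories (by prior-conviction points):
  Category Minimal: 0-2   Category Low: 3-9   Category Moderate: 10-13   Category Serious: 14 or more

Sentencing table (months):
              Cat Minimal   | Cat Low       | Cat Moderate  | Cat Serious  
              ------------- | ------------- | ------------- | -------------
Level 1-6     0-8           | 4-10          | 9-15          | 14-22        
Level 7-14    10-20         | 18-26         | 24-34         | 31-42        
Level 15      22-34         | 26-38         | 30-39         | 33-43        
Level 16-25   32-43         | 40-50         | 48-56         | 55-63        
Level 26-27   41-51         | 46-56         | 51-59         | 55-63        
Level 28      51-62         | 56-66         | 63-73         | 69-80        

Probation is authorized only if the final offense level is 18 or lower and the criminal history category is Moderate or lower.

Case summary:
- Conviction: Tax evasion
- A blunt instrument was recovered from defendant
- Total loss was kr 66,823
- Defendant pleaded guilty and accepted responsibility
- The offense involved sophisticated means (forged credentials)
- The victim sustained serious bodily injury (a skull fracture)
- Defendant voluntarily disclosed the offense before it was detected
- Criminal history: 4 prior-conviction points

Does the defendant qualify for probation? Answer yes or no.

No

Base offense level for tax evasion: 14.
§1 applies: 14 + 3 = 17.
§2 applies: 17 − 1 = 16.
§3 applies (level before this adjustment is 16 < 18, so +2): 16 + 2 = 18.
§4 applies (level before this adjustment is 18 ≥ 14, so +4): 18 + 4 = 22.
§5 does not apply.
§6 applies: 22 − 1 = 21.
§7 applies: 21 + 3 = 24.
Final offense level: 24.
Criminal history: 4 prior points → Category Low (3-9).
Level 24 falls in the 16-25 band.
Grid: Level 16-25 × Category Low = 40-50 months.
Probation check: level 24 > 18 and category Low ≤ Moderate → not eligible.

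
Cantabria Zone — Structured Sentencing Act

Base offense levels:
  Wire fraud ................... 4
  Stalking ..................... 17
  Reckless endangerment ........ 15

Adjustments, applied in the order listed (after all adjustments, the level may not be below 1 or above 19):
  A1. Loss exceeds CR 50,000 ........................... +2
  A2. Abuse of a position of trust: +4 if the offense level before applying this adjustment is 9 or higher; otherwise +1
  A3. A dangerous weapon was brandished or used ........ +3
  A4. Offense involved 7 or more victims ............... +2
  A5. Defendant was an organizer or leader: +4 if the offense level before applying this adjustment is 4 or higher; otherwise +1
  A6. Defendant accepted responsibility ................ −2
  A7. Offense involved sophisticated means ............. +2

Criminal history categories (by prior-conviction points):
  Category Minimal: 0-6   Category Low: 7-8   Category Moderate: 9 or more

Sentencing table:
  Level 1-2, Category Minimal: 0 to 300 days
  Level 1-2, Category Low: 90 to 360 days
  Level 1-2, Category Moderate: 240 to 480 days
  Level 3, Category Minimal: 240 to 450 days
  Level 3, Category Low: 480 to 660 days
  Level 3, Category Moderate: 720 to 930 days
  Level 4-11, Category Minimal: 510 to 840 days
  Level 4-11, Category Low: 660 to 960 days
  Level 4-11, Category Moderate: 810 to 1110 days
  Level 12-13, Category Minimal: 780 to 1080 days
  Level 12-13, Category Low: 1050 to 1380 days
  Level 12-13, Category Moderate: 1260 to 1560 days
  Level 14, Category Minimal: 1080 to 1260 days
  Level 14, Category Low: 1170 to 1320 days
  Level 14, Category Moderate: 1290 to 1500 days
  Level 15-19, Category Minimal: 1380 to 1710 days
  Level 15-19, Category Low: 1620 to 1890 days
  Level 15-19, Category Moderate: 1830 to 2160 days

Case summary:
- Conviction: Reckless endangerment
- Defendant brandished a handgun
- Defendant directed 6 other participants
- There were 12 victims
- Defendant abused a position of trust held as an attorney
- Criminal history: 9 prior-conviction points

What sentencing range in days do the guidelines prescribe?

Base offense level for reckless endangerment: 15.
A1 does not apply.
A2 applies (level before this adjustment is 15 ≥ 9, so +4): 15 + 4 = 19.
A3 applies: 19 + 3 = 22.
A4 applies: 22 + 2 = 24.
A5 applies (level before this adjustment is 24 ≥ 4, so +4): 24 + 4 = 28.
A7 does not apply.
Level 28 exceeds the maximum of 19; capped at 19.
Final offense level: 19.
Criminal history: 9 prior points → Category Moderate (9+).
Level 19 falls in the 15-19 band.
Grid: Level 15-19 × Category Moderate = 1830-2160 days.

1830-2160 days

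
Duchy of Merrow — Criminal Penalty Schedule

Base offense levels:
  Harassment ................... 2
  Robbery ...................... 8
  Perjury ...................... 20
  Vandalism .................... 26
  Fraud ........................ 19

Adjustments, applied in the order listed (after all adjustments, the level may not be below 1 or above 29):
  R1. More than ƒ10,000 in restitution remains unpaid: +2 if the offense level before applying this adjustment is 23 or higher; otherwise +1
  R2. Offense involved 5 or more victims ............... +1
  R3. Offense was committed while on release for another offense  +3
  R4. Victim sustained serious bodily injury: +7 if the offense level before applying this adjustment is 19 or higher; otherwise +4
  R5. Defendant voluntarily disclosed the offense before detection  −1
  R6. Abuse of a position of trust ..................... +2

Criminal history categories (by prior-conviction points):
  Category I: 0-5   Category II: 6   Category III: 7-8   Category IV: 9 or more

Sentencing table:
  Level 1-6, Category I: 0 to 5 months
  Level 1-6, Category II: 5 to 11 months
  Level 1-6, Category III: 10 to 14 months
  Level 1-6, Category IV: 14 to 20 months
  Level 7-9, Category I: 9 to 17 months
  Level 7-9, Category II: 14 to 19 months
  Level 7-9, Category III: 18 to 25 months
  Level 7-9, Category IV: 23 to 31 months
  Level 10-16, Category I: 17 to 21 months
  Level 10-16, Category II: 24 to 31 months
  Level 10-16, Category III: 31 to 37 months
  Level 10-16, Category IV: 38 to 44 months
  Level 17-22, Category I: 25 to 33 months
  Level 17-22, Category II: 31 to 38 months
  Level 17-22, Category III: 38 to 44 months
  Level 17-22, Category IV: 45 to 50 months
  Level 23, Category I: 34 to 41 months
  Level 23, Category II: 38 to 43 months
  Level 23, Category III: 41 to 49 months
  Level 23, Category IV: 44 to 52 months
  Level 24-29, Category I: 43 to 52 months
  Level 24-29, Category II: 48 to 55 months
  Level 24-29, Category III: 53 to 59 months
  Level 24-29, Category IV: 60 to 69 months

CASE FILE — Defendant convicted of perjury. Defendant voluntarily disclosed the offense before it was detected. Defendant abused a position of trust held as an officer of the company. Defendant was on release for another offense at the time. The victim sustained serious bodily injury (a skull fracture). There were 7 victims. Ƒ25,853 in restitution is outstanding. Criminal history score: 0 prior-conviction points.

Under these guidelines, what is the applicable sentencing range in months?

Base offense level for perjury: 20.
R1 applies (level before this adjustment is 20 < 23, so +1): 20 + 1 = 21.
R2 applies: 21 + 1 = 22.
R3 applies: 22 + 3 = 25.
R4 applies (level before this adjustment is 25 ≥ 19, so +7): 25 + 7 = 32.
R5 applies: 32 − 1 = 31.
R6 applies: 31 + 2 = 33.
Level 33 exceeds the maximum of 29; capped at 29.
Final offense level: 29.
Criminal history: 0 prior points → Category I (0-5).
Level 29 falls in the 24-29 band.
Grid: Level 24-29 × Category I = 43-52 months.

43-52 months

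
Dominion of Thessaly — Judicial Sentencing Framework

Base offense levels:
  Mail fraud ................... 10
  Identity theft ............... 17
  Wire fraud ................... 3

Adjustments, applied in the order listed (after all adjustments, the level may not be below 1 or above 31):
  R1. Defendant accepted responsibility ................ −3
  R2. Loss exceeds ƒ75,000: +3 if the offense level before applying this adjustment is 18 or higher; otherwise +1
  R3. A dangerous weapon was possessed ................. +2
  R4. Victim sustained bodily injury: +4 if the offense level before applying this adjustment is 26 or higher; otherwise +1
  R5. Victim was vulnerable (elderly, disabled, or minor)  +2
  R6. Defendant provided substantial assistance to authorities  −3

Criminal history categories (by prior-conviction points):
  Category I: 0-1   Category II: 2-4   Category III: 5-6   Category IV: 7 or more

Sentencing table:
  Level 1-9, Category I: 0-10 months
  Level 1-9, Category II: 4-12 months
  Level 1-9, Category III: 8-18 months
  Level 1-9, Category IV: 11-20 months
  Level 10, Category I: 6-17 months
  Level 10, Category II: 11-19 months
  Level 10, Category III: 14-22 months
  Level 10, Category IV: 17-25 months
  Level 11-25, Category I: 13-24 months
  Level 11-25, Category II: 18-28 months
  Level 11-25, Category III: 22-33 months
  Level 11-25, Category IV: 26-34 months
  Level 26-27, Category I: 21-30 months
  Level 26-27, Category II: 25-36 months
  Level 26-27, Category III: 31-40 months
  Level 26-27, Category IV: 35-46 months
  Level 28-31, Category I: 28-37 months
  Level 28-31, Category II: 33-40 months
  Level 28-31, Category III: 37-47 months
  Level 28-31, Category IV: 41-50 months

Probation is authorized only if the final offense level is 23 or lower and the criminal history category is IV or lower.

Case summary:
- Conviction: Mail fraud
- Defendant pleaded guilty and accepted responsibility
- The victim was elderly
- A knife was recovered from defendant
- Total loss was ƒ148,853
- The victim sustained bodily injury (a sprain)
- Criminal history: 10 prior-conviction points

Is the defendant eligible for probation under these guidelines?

Yes

Base offense level for mail fraud: 10.
R1 applies: 10 − 3 = 7.
R2 applies (level before this adjustment is 7 < 18, so +1): 7 + 1 = 8.
R3 applies: 8 + 2 = 10.
R4 applies (level before this adjustment is 10 < 26, so +1): 10 + 1 = 11.
R5 applies: 11 + 2 = 13.
R6 does not apply.
Final offense level: 13.
Criminal history: 10 prior points → Category IV (7+).
Level 13 falls in the 11-25 band.
Grid: Level 11-25 × Category IV = 26-34 months.
Probation check: level 13 ≤ 23 and category IV ≤ IV → eligible.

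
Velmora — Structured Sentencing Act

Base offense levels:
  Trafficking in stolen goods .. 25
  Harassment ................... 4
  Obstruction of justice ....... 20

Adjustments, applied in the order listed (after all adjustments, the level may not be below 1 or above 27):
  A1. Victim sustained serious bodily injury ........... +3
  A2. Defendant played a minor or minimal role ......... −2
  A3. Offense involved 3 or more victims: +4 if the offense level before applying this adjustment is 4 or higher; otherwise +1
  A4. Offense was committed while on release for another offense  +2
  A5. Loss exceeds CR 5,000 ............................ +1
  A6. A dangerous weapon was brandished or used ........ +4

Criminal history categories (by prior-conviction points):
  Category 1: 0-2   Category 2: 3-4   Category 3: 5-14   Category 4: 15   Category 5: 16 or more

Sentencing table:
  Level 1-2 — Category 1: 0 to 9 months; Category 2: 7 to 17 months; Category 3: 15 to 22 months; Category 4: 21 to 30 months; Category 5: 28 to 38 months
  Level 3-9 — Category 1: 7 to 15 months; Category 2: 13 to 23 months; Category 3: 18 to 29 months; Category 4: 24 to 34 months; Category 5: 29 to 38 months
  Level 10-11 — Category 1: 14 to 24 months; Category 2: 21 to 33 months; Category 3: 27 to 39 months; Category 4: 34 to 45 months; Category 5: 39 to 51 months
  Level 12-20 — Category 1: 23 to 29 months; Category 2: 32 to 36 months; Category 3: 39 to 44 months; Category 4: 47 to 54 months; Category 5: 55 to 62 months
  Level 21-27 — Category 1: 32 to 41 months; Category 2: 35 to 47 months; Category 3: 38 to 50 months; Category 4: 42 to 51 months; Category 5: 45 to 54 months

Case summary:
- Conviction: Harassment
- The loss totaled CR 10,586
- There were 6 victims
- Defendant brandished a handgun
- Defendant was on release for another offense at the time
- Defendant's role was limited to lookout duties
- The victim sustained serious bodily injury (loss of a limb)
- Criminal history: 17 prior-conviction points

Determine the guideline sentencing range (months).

Base offense level for harassment: 4.
A1 applies: 4 + 3 = 7.
A2 applies: 7 − 2 = 5.
A3 applies (level before this adjustment is 5 ≥ 4, so +4): 5 + 4 = 9.
A4 applies: 9 + 2 = 11.
A5 applies: 11 + 1 = 12.
A6 applies: 12 + 4 = 16.
Final offense level: 16.
Criminal history: 17 prior points → Category 5 (16+).
Level 16 falls in the 12-20 band.
Grid: Level 12-20 × Category 5 = 55-62 months.

55-62 months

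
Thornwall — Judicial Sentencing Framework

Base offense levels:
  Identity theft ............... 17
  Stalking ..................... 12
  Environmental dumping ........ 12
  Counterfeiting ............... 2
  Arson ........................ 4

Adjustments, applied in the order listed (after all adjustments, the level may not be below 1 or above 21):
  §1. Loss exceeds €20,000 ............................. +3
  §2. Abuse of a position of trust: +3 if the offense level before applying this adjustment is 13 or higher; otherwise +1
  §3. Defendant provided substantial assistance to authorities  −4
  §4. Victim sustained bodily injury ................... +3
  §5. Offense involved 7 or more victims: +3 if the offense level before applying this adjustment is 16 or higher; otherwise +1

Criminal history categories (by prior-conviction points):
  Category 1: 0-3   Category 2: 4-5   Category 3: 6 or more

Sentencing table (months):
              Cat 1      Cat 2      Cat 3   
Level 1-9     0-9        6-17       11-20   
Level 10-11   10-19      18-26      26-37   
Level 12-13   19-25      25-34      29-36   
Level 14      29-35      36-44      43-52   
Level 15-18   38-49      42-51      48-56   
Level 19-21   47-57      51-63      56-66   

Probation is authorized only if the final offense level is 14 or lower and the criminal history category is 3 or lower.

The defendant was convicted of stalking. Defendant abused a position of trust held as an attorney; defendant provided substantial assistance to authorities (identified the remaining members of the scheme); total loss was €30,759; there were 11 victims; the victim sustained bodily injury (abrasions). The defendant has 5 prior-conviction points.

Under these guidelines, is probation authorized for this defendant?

Base offense level for stalking: 12.
§1 applies: 12 + 3 = 15.
§2 applies (level before this adjustment is 15 ≥ 13, so +3): 15 + 3 = 18.
§3 applies: 18 − 4 = 14.
§4 applies: 14 + 3 = 17.
§5 applies (level before this adjustment is 17 ≥ 16, so +3): 17 + 3 = 20.
Final offense level: 20.
Criminal history: 5 prior points → Category 2 (4-5).
Level 20 falls in the 19-21 band.
Grid: Level 19-21 × Category 2 = 51-63 months.
Probation check: level 20 > 14 and category 2 ≤ 3 → not eligible.

No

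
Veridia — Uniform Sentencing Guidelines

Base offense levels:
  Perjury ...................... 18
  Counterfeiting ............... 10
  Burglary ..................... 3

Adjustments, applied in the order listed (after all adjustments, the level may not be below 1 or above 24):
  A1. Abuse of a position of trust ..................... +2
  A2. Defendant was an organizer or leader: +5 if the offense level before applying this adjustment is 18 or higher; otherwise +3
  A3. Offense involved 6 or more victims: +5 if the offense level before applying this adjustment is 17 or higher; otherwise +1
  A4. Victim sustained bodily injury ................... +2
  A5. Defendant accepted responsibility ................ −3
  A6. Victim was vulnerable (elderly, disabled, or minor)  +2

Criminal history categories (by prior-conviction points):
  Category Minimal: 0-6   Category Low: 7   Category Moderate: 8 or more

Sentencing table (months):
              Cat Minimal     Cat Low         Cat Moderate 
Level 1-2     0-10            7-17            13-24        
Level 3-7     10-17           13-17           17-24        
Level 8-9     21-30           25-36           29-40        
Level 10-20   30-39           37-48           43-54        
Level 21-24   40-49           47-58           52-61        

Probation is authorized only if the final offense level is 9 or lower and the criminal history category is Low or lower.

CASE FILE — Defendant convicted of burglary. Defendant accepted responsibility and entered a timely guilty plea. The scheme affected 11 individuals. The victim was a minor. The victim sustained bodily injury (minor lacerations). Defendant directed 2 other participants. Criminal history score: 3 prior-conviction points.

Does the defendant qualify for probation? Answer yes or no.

Yes

Base offense level for burglary: 3.
A2 applies (level before this adjustment is 3 < 18, so +3): 3 + 3 = 6.
A3 applies (level before this adjustment is 6 < 17, so +1): 6 + 1 = 7.
A4 applies: 7 + 2 = 9.
A5 applies: 9 − 3 = 6.
A6 applies: 6 + 2 = 8.
Final offense level: 8.
Criminal history: 3 prior points → Category Minimal (0-6).
Level 8 falls in the 8-9 band.
Grid: Level 8-9 × Category Minimal = 21-30 months.
Probation check: level 8 ≤ 9 and category Minimal ≤ Low → eligible.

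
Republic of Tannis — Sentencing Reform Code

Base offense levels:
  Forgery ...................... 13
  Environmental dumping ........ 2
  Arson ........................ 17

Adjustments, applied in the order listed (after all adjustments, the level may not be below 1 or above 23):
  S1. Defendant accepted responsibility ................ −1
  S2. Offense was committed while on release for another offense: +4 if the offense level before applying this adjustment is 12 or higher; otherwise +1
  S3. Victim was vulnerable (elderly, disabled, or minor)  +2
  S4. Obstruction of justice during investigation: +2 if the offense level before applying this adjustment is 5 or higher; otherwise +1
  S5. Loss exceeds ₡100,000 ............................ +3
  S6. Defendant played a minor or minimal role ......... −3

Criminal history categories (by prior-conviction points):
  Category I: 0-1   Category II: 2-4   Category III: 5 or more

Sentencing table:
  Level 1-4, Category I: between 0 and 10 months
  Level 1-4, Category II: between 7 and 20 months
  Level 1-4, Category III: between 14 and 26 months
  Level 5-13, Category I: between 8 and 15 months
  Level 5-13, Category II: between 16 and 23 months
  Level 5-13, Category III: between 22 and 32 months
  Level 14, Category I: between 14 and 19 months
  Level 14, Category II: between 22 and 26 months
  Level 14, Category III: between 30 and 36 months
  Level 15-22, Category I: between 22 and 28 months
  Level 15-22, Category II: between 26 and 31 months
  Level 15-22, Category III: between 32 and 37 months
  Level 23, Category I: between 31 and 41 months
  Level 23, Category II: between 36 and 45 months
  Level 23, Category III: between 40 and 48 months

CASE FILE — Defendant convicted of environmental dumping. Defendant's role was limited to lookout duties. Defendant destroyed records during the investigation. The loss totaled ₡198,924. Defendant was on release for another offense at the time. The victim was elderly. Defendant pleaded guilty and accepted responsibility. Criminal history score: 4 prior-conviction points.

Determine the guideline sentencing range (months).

16-23 months

Base offense level for environmental dumping: 2.
S1 applies: 2 − 1 = 1.
S2 applies (level before this adjustment is 1 < 12, so +1): 1 + 1 = 2.
S3 applies: 2 + 2 = 4.
S4 applies (level before this adjustment is 4 < 5, so +1): 4 + 1 = 5.
S5 applies: 5 + 3 = 8.
S6 applies: 8 − 3 = 5.
Final offense level: 5.
Criminal history: 4 prior points → Category II (2-4).
Level 5 falls in the 5-13 band.
Grid: Level 5-13 × Category II = 16-23 months.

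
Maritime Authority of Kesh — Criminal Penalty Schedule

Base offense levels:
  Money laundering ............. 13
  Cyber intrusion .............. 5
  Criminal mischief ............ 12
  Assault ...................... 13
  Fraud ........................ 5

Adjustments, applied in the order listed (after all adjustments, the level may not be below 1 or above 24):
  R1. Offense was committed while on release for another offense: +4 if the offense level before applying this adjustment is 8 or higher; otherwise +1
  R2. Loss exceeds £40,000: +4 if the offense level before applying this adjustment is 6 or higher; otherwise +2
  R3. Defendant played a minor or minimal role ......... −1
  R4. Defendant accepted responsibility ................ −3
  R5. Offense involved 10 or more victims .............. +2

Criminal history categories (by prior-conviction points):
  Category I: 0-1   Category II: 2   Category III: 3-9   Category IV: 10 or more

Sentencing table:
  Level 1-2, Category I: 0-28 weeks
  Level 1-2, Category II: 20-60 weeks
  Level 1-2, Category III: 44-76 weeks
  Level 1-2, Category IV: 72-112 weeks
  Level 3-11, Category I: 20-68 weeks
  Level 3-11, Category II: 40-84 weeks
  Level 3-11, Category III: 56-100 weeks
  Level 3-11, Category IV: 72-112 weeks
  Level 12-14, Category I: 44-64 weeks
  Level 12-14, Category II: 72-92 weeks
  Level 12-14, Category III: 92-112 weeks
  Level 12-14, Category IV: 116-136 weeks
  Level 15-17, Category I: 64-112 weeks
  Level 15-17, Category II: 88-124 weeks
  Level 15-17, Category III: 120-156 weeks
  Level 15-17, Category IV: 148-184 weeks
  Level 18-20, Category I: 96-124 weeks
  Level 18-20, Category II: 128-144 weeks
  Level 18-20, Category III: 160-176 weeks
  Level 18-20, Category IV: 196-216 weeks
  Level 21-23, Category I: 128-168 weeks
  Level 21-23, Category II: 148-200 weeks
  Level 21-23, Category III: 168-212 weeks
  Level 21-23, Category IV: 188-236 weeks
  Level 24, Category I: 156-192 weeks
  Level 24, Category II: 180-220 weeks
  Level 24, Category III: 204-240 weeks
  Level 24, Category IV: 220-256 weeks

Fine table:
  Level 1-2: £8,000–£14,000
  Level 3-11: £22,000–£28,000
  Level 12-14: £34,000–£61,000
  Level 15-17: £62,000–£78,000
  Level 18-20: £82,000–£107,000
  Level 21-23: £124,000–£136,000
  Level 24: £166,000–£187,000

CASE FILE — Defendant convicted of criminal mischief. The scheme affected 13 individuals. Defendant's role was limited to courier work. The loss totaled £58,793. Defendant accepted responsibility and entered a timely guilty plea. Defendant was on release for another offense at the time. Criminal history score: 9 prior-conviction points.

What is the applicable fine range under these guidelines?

Base offense level for criminal mischief: 12.
R1 applies (level before this adjustment is 12 ≥ 8, so +4): 12 + 4 = 16.
R2 applies (level before this adjustment is 16 ≥ 6, so +4): 16 + 4 = 20.
R3 applies: 20 − 1 = 19.
R4 applies: 19 − 3 = 16.
R5 applies: 16 + 2 = 18.
Final offense level: 18.
Level 18 falls in the 18-20 band.
Fine table: Level 18-20 → £82,000–£107,000.

£82,000–£107,000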